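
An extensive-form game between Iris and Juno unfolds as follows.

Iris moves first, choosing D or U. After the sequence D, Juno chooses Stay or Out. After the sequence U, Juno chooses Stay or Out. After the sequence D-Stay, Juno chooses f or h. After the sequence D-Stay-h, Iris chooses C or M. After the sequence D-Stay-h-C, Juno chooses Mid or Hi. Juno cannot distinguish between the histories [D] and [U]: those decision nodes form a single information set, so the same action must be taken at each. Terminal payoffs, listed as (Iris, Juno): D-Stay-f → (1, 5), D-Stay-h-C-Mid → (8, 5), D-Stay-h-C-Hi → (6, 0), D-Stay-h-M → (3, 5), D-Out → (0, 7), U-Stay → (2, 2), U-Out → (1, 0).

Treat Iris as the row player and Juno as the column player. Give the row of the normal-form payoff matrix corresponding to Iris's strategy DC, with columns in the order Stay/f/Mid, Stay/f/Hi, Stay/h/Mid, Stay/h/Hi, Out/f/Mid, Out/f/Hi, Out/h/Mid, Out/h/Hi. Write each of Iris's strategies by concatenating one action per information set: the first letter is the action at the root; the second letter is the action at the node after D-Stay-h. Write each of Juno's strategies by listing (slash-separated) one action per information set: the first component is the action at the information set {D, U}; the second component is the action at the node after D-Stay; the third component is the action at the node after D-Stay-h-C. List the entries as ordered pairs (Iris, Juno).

vs Stay/f/Mid: Iris plays D → Juno plays Stay at [D] → Juno plays f at [D-Stay] → (1, 5)
vs Stay/f/Hi: Iris plays D → Juno plays Stay at [D] → Juno plays f at [D-Stay] → (1, 5)
vs Stay/h/Mid: Iris plays D → Juno plays Stay at [D] → Juno plays h at [D-Stay] → Iris plays C at [D-Stay-h] → Juno plays Mid at [D-Stay-h-C] → (8, 5)
vs Stay/h/Hi: Iris plays D → Juno plays Stay at [D] → Juno plays h at [D-Stay] → Iris plays C at [D-Stay-h] → Juno plays Hi at [D-Stay-h-C] → (6, 0)
vs Out/f/Mid: Iris plays D → Juno plays Out at [D] → (0, 7)
vs Out/f/Hi: Iris plays D → Juno plays Out at [D] → (0, 7)
vs Out/h/Mid: Iris plays D → Juno plays Out at [D] → (0, 7)
vs Out/h/Hi: Iris plays D → Juno plays Out at [D] → (0, 7)

(1,5) (1,5) (8,5) (6,0) (0,7) (0,7) (0,7) (0,7)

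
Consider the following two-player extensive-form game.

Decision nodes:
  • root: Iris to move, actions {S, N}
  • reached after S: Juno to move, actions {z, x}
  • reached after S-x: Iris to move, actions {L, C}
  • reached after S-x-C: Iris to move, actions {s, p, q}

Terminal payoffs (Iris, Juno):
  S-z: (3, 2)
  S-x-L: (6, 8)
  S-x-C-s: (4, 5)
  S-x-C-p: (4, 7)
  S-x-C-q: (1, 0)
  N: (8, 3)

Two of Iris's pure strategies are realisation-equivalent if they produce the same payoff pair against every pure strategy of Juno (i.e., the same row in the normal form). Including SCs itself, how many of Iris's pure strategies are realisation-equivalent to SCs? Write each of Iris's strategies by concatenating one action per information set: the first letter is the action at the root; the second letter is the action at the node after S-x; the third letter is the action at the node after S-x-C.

1

Row for SCs (columns z, x): (3,2) (4,5).
Every one of Iris's information sets is on the play path for some reply by Juno when Iris follows SCs.
Changing the action at any of them therefore changes at least one column, so only SCs itself gives this row.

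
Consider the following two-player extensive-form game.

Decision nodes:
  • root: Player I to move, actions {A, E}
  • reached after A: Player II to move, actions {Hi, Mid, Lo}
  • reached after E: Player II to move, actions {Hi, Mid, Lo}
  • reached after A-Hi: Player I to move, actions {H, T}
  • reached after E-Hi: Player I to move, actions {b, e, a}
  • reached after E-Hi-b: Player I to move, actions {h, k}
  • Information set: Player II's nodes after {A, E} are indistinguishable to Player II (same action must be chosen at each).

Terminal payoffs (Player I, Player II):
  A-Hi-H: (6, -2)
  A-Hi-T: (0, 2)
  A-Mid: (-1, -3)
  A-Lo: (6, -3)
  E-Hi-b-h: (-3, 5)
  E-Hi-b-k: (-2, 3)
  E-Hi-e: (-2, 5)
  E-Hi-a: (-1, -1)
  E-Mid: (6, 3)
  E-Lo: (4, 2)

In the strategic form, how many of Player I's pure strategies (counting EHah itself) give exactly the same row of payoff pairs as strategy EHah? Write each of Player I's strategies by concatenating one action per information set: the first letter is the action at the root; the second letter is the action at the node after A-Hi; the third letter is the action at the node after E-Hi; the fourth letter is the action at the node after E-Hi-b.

Row for EHah (columns Hi, Mid, Lo): (-1,-1) (6,3) (4,2).
Under EHah, Player I's choice at the node after A-Hi and at the node after E-Hi-b can never be reached regardless of what Player II does, so varying those choices leaves every outcome unchanged.
Holding the reachable choices fixed and varying the unreachable ones freely already gives 2 × 2 = 4 equivalent strategies.
No other strategy reproduces this row, so those 4 are the full class: EHah, EHak, ETah, ETak.

4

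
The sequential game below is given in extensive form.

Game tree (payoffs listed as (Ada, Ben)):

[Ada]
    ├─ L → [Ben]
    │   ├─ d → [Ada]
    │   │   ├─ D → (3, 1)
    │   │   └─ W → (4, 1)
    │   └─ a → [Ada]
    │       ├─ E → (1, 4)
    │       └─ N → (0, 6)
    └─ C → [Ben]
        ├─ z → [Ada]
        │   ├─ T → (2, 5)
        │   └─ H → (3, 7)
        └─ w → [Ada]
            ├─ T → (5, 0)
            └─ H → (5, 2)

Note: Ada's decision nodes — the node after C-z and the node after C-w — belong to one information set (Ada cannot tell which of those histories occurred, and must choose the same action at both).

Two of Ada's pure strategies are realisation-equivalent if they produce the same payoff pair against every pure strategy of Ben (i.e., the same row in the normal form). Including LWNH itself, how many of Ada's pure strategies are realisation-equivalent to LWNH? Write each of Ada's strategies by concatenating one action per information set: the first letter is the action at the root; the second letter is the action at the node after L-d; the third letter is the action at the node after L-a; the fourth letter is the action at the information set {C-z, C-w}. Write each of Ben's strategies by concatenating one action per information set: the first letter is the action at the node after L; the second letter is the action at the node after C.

Row for LWNH (columns dz, dw, az, aw): (4,1) (4,1) (0,6) (0,6).
Under LWNH, Ada's choice at the information set {C-z, C-w} can never be reached regardless of what Ben does, so varying those choices leaves every outcome unchanged.
Holding the reachable choices fixed and varying the unreachable one freely already gives 2 equivalent strategies.
No other strategy reproduces this row, so those 2 are the full class: LWNT, LWNH.

2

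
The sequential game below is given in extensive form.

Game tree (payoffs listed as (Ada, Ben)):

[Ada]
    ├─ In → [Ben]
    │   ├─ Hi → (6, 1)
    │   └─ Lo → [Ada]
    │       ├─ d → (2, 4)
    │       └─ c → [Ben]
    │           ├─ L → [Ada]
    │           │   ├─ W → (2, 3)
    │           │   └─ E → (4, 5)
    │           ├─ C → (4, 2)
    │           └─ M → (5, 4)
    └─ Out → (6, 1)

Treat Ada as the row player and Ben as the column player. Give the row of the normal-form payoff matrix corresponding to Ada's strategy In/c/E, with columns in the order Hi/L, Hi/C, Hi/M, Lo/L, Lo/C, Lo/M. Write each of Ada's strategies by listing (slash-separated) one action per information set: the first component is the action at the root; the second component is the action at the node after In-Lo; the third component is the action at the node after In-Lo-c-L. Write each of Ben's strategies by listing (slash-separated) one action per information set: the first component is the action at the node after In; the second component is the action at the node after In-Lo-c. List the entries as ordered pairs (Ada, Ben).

vs Hi/L: Ada plays In → Ben plays Hi at [In] → (6, 1)
vs Hi/C: Ada plays In → Ben plays Hi at [In] → (6, 1)
vs Hi/M: Ada plays In → Ben plays Hi at [In] → (6, 1)
vs Lo/L: Ada plays In → Ben plays Lo at [In] → Ada plays c at [In-Lo] → Ben plays L at [In-Lo-c] → Ada plays E at [In-Lo-c-L] → (4, 5)
vs Lo/C: Ada plays In → Ben plays Lo at [In] → Ada plays c at [In-Lo] → Ben plays C at [In-Lo-c] → (4, 2)
vs Lo/M: Ada plays In → Ben plays Lo at [In] → Ada plays c at [In-Lo] → Ben plays M at [In-Lo-c] → (5, 4)

(6,1) (6,1) (6,1) (4,5) (4,2) (5,4)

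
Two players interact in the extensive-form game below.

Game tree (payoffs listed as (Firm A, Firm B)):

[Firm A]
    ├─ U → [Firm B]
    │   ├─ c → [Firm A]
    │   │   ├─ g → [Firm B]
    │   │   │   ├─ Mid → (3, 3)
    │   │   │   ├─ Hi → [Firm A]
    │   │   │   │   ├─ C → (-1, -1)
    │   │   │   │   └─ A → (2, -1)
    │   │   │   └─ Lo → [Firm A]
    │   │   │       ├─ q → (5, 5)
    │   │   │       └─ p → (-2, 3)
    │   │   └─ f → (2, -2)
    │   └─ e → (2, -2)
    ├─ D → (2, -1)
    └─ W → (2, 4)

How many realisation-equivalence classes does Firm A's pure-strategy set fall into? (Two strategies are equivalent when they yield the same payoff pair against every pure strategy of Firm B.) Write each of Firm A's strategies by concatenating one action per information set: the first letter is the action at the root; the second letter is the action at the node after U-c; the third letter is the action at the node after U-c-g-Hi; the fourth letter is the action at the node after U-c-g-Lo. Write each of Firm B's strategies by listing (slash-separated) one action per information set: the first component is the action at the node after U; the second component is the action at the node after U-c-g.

7

Firm A has 24 pure strategies: UgCq, UgCp, UgAq, UgAp, UfCq, UfCp, UfAq, UfAp, DgCq, DgCp, DgAq, DgAp, DfCq, DfCp, DfAq, DfAp, WgCq, WgCp, WgAq, WgAp, WfCq, WfCp, WfAq, WfAp. Columns: c/Mid, c/Hi, c/Lo, e/Mid, e/Hi, e/Lo.
{UgCq} → row (3,3) (-1,-1) (5,5) (2,-2) (2,-2) (2,-2)
{UgCp} → row (3,3) (-1,-1) (-2,3) (2,-2) (2,-2) (2,-2)
{UgAq} → row (3,3) (2,-1) (5,5) (2,-2) (2,-2) (2,-2)
{UgAp} → row (3,3) (2,-1) (-2,3) (2,-2) (2,-2) (2,-2)
{UfCq, UfCp, UfAq, UfAp} → row (2,-2) (2,-2) (2,-2) (2,-2) (2,-2) (2,-2)
{DgCq, DgCp, DgAq, DgAp, DfCq, DfCp, DfAq, DfAp} → row (2,-1) (2,-1) (2,-1) (2,-1) (2,-1) (2,-1)
{WgCq, WgCp, WgAq, WgAp, WfCq, WfCp, WfAq, WfAp} → row (2,4) (2,4) (2,4) (2,4) (2,4) (2,4)
That's 7 distinct rows out of 24 strategies.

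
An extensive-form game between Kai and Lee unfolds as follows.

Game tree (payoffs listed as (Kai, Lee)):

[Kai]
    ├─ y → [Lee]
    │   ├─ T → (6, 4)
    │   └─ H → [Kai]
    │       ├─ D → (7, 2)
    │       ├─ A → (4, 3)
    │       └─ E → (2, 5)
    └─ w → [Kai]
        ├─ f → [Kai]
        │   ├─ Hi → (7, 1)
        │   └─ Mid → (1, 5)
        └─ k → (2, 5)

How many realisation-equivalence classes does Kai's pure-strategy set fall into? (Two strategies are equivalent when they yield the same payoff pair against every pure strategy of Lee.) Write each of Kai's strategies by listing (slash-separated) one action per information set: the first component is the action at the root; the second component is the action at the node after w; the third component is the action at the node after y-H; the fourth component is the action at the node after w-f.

6

Kai has 24 pure strategies: y/f/D/Hi, y/f/D/Mid, y/f/A/Hi, y/f/A/Mid, y/f/E/Hi, y/f/E/Mid, y/k/D/Hi, y/k/D/Mid, y/k/A/Hi, y/k/A/Mid, y/k/E/Hi, y/k/E/Mid, w/f/D/Hi, w/f/D/Mid, w/f/A/Hi, w/f/A/Mid, w/f/E/Hi, w/f/E/Mid, w/k/D/Hi, w/k/D/Mid, w/k/A/Hi, w/k/A/Mid, w/k/E/Hi, w/k/E/Mid. Columns: T, H.
{y/f/D/Hi, y/f/D/Mid, y/k/D/Hi, y/k/D/Mid} → row (6,4) (7,2)
{y/f/A/Hi, y/f/A/Mid, y/k/A/Hi, y/k/A/Mid} → row (6,4) (4,3)
{y/f/E/Hi, y/f/E/Mid, y/k/E/Hi, y/k/E/Mid} → row (6,4) (2,5)
{w/f/D/Hi, w/f/A/Hi, w/f/E/Hi} → row (7,1) (7,1)
{w/f/D/Mid, w/f/A/Mid, w/f/E/Mid} → row (1,5) (1,5)
{w/k/D/Hi, w/k/D/Mid, w/k/A/Hi, w/k/A/Mid, w/k/E/Hi, w/k/E/Mid} → row (2,5) (2,5)
That's 6 distinct rows out of 24 strategies.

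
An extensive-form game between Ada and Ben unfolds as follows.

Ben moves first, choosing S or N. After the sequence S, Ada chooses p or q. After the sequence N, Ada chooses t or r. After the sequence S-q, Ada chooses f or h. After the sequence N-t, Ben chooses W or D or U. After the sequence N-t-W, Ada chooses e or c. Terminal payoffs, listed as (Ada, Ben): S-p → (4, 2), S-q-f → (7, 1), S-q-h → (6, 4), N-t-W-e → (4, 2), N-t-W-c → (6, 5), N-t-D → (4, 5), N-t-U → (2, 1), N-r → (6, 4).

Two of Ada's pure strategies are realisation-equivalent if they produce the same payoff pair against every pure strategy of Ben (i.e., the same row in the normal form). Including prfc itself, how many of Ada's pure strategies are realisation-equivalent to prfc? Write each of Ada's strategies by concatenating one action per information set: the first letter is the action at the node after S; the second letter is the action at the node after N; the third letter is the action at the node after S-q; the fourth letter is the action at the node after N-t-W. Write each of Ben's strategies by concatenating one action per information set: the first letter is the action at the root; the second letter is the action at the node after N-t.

4

Row for prfc (columns SW, SD, SU, NW, ND, NU): (4,2) (4,2) (4,2) (6,4) (6,4) (6,4).
Under prfc, Ada's choice at the node after S-q and at the node after N-t-W can never be reached regardless of what Ben does, so varying those choices leaves every outcome unchanged.
Holding the reachable choices fixed and varying the unreachable ones freely already gives 2 × 2 = 4 equivalent strategies.
No other strategy reproduces this row, so those 4 are the full class: prfe, prfc, prhe, prhc.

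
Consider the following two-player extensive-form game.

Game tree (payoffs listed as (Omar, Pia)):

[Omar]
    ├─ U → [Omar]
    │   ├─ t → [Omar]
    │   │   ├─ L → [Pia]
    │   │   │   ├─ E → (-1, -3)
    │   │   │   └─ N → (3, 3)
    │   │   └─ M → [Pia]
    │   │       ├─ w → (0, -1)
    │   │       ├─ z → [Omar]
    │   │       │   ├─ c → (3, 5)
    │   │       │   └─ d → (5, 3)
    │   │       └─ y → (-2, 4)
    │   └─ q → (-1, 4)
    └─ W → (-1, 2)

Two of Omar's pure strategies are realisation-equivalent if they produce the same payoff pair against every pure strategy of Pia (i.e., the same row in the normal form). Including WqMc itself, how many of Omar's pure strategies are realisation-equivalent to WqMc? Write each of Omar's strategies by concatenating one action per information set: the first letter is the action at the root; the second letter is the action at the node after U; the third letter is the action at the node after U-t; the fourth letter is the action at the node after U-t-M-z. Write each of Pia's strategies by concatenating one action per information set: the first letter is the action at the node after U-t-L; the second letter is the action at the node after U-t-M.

8

Row for WqMc (columns Ew, Ez, Ey, Nw, Nz, Ny): (-1,2) (-1,2) (-1,2) (-1,2) (-1,2) (-1,2).
Under WqMc, Omar's choice at the node after U and at the node after U-t and at the node after U-t-M-z can never be reached regardless of what Pia does, so varying those choices leaves every outcome unchanged.
Holding the reachable choices fixed and varying the unreachable ones freely already gives 2 × 2 × 2 = 8 equivalent strategies.
No other strategy reproduces this row, so those 8 are the full class: WtLc, WtLd, WtMc, WtMd, WqLc, WqLd, WqMc, WqMd.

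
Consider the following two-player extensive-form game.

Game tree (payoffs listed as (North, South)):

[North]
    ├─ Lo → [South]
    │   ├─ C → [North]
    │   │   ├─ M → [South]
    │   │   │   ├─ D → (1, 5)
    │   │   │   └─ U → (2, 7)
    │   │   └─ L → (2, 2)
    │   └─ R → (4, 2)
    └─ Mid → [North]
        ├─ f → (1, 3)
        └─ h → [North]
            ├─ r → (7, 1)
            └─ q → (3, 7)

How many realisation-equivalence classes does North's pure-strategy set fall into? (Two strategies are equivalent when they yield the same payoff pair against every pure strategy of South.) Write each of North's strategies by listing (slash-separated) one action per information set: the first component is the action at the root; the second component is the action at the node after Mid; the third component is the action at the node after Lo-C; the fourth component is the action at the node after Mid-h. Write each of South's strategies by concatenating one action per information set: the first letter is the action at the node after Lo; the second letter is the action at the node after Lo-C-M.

North has 16 pure strategies: Lo/f/M/r, Lo/f/M/q, Lo/f/L/r, Lo/f/L/q, Lo/h/M/r, Lo/h/M/q, Lo/h/L/r, Lo/h/L/q, Mid/f/M/r, Mid/f/M/q, Mid/f/L/r, Mid/f/L/q, Mid/h/M/r, Mid/h/M/q, Mid/h/L/r, Mid/h/L/q. Columns: CD, CU, RD, RU.
{Lo/f/M/r, Lo/f/M/q, Lo/h/M/r, Lo/h/M/q} → row (1,5) (2,7) (4,2) (4,2)
{Lo/f/L/r, Lo/f/L/q, Lo/h/L/r, Lo/h/L/q} → row (2,2) (2,2) (4,2) (4,2)
{Mid/f/M/r, Mid/f/M/q, Mid/f/L/r, Mid/f/L/q} → row (1,3) (1,3) (1,3) (1,3)
{Mid/h/M/r, Mid/h/L/r} → row (7,1) (7,1) (7,1) (7,1)
{Mid/h/M/q, Mid/h/L/q} → row (3,7) (3,7) (3,7) (3,7)
That's 5 distinct rows out of 16 strategies.

5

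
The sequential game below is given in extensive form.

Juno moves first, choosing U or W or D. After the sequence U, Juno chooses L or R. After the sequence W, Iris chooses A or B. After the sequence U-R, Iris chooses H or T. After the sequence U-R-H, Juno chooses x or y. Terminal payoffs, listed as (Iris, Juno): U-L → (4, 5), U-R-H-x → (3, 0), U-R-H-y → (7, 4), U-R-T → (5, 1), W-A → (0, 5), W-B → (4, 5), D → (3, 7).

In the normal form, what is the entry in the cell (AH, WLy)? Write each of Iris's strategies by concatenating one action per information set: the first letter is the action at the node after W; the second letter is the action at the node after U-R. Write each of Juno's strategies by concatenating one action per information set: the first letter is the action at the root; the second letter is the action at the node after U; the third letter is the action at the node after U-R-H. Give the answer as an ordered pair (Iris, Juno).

Trace the play path from the root:
  Juno plays W
  Iris plays A at [W]
→ terminal payoff (0, 5).
(Iris's choice at the node after U-R is never reached on this path, so it doesn't affect the outcome.)

(0, 5)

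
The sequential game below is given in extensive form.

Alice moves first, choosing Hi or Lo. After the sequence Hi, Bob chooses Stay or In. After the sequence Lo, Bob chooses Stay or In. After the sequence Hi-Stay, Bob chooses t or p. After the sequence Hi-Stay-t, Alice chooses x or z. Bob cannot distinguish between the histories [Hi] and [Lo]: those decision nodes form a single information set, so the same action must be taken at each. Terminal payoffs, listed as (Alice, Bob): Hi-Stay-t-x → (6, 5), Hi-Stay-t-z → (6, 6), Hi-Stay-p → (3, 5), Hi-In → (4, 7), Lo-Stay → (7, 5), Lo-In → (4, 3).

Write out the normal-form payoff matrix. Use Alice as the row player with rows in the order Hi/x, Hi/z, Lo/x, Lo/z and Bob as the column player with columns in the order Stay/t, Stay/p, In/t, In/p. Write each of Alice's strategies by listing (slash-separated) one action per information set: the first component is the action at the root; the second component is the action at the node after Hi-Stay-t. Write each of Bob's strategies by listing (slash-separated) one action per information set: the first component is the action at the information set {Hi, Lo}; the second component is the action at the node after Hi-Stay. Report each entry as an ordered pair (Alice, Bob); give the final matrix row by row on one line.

Hi/x: (6,5) (3,5) (4,7) (4,7) | Hi/z: (6,6) (3,5) (4,7) (4,7) | Lo/x: (7,5) (7,5) (4,3) (4,3) | Lo/z: (7,5) (7,5) (4,3) (4,3)

Row Hi/x: Stay/t→(6,5), Stay/p→(3,5), In/t→(4,7), In/p→(4,7)
Row Hi/z: Stay/t→(6,6), Stay/p→(3,5), In/t→(4,7), In/p→(4,7)
Row Lo/x: Stay/t→(7,5), Stay/p→(7,5), In/t→(4,3), In/p→(4,3)
Row Lo/z: Stay/t→(7,5), Stay/p→(7,5), In/t→(4,3), In/p→(4,3)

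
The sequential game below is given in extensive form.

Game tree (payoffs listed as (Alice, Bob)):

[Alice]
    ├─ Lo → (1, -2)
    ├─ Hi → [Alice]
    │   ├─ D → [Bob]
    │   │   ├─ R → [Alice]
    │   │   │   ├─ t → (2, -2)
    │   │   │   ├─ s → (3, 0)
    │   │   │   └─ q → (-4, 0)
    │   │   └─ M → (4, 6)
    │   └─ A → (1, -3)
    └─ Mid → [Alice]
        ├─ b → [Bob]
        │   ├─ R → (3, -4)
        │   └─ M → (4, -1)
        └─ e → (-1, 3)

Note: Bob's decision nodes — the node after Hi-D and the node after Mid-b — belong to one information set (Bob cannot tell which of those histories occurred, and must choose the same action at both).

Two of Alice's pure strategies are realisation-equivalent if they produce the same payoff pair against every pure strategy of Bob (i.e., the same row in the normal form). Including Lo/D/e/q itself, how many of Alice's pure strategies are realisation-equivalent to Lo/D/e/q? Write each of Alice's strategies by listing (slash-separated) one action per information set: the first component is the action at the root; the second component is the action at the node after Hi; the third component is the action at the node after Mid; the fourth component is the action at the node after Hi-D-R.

12

Row for Lo/D/e/q (columns R, M): (1,-2) (1,-2).
Under Lo/D/e/q, Alice's choice at the node after Hi and at the node after Mid and at the node after Hi-D-R can never be reached regardless of what Bob does, so varying those choices leaves every outcome unchanged.
Holding the reachable choices fixed and varying the unreachable ones freely already gives 2 × 2 × 3 = 12 equivalent strategies.
No other strategy reproduces this row, so those 12 are the full class: Lo/D/b/t, Lo/D/b/s, Lo/D/b/q, Lo/D/e/t, Lo/D/e/s, Lo/D/e/q, Lo/A/b/t, Lo/A/b/s, Lo/A/b/q, Lo/A/e/t, Lo/A/e/s, Lo/A/e/q.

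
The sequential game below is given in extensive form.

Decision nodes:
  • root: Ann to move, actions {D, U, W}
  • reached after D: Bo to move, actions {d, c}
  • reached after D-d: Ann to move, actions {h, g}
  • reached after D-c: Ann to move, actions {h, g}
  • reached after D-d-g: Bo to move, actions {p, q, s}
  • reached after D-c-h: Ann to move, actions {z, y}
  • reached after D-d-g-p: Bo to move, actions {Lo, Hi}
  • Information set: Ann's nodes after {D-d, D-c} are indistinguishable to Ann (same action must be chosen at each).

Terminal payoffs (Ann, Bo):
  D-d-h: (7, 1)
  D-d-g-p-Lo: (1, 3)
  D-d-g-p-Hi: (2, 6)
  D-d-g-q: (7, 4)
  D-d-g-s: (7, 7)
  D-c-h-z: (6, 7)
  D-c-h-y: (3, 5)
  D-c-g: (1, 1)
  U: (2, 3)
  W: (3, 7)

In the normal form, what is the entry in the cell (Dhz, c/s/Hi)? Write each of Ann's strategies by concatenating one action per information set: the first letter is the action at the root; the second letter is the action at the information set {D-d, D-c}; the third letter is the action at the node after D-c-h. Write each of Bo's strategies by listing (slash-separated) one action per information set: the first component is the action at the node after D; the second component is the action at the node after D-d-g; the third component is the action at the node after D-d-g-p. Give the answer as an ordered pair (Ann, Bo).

(6, 7)

Trace the play path from the root:
  Ann plays D
  Bo plays c at [D]
  Ann plays h at [D-c]
  Ann plays z at [D-c-h]
→ terminal payoff (6, 7).
(Bo's choice at the node after D-d-g is never reached on this path, so it doesn't affect the outcome.)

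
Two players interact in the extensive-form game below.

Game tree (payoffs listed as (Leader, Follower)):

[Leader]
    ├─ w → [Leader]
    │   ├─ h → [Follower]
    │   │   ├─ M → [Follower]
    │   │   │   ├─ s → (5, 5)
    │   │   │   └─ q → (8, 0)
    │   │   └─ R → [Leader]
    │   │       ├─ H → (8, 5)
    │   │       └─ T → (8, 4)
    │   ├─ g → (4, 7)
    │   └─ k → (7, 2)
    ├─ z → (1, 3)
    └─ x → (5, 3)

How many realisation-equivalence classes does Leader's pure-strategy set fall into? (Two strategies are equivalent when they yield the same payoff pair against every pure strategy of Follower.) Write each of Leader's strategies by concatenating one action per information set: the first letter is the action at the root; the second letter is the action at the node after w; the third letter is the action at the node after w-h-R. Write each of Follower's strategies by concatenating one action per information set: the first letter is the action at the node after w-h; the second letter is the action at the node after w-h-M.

6

Leader has 18 pure strategies: whH, whT, wgH, wgT, wkH, wkT, zhH, zhT, zgH, zgT, zkH, zkT, xhH, xhT, xgH, xgT, xkH, xkT. Columns: Ms, Mq, Rs, Rq.
{whH} → row (5,5) (8,0) (8,5) (8,5)
{whT} → row (5,5) (8,0) (8,4) (8,4)
{wgH, wgT} → row (4,7) (4,7) (4,7) (4,7)
{wkH, wkT} → row (7,2) (7,2) (7,2) (7,2)
{zhH, zhT, zgH, zgT, zkH, zkT} → row (1,3) (1,3) (1,3) (1,3)
{xhH, xhT, xgH, xgT, xkH, xkT} → row (5,3) (5,3) (5,3) (5,3)
That's 6 distinct rows out of 18 strategies.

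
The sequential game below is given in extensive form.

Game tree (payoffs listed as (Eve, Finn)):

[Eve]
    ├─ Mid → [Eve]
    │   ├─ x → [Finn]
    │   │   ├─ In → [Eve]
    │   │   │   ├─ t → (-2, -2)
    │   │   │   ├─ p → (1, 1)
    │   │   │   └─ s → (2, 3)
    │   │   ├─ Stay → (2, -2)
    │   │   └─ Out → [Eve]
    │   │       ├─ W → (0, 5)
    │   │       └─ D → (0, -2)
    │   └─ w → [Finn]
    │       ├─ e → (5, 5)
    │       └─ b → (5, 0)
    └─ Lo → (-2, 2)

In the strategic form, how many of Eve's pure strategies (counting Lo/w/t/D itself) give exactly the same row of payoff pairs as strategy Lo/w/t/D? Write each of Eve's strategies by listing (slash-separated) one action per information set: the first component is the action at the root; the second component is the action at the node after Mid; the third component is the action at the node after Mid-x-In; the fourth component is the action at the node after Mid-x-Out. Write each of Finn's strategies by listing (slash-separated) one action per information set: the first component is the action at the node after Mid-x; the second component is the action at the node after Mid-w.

12

Row for Lo/w/t/D (columns In/e, In/b, Stay/e, Stay/b, Out/e, Out/b): (-2,2) (-2,2) (-2,2) (-2,2) (-2,2) (-2,2).
Under Lo/w/t/D, Eve's choice at the node after Mid and at the node after Mid-x-In and at the node after Mid-x-Out can never be reached regardless of what Finn does, so varying those choices leaves every outcome unchanged.
Holding the reachable choices fixed and varying the unreachable ones freely already gives 2 × 3 × 2 = 12 equivalent strategies.
No other strategy reproduces this row, so those 12 are the full class: Lo/x/t/W, Lo/x/t/D, Lo/x/p/W, Lo/x/p/D, Lo/x/s/W, Lo/x/s/D, Lo/w/t/W, Lo/w/t/D, Lo/w/p/W, Lo/w/p/D, Lo/w/s/W, Lo/w/s/D.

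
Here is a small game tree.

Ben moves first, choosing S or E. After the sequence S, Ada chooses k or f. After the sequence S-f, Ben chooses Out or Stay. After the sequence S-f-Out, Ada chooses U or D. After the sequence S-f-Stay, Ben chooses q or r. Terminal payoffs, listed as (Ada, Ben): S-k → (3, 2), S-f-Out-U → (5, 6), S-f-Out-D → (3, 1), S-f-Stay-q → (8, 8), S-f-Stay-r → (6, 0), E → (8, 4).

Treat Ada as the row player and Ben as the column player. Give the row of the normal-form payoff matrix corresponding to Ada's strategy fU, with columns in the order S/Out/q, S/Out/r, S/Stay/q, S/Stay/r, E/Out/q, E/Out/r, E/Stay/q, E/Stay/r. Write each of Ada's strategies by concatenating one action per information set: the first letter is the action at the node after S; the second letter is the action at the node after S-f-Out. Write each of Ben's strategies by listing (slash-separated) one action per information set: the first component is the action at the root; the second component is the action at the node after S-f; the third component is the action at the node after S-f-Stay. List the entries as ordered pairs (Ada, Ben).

(5,6) (5,6) (8,8) (6,0) (8,4) (8,4) (8,4) (8,4)

vs S/Out/q: Ben plays S → Ada plays f at [S] → Ben plays Out at [S-f] → Ada plays U at [S-f-Out] → (5, 6)
vs S/Out/r: Ben plays S → Ada plays f at [S] → Ben plays Out at [S-f] → Ada plays U at [S-f-Out] → (5, 6)
vs S/Stay/q: Ben plays S → Ada plays f at [S] → Ben plays Stay at [S-f] → Ben plays q at [S-f-Stay] → (8, 8)
vs S/Stay/r: Ben plays S → Ada plays f at [S] → Ben plays Stay at [S-f] → Ben plays r at [S-f-Stay] → (6, 0)
vs E/Out/q: Ben plays E → (8, 4)
vs E/Out/r: Ben plays E → (8, 4)
vs E/Stay/q: Ben plays E → (8, 4)
vs E/Stay/r: Ben plays E → (8, 4)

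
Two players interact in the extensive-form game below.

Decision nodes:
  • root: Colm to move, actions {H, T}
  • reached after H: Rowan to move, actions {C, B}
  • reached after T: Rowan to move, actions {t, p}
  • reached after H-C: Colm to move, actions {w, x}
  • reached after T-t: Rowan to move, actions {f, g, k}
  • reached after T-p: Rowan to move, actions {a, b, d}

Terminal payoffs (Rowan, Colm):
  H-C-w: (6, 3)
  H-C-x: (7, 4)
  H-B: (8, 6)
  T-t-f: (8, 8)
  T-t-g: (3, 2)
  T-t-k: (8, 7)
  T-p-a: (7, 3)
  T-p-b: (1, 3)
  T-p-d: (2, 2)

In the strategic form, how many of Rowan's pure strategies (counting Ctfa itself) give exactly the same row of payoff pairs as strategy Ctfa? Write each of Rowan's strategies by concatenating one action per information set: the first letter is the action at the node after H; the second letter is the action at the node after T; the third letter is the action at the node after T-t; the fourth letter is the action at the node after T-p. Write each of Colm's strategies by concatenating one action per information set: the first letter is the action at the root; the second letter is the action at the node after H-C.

3

Row for Ctfa (columns Hw, Hx, Tw, Tx): (6,3) (7,4) (8,8) (8,8).
Under Ctfa, Rowan's choice at the node after T-p can never be reached regardless of what Colm does, so varying those choices leaves every outcome unchanged.
Holding the reachable choices fixed and varying the unreachable one freely already gives 3 equivalent strategies.
No other strategy reproduces this row, so those 3 are the full class: Ctfa, Ctfb, Ctfd.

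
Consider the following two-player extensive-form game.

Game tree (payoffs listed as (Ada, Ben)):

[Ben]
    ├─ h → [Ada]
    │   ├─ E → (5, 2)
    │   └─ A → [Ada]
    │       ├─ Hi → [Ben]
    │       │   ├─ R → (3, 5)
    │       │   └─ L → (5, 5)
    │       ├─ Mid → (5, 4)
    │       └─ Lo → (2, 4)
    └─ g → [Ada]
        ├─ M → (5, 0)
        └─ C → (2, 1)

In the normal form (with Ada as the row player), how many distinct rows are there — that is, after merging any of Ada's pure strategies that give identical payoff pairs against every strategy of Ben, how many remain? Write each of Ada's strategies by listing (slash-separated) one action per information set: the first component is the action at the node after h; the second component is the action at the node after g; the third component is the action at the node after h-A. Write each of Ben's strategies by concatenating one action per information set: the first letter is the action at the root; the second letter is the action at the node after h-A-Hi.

8

Ada has 12 pure strategies: E/M/Hi, E/M/Mid, E/M/Lo, E/C/Hi, E/C/Mid, E/C/Lo, A/M/Hi, A/M/Mid, A/M/Lo, A/C/Hi, A/C/Mid, A/C/Lo. Columns: hR, hL, gR, gL.
{E/M/Hi, E/M/Mid, E/M/Lo} → row (5,2) (5,2) (5,0) (5,0)
{E/C/Hi, E/C/Mid, E/C/Lo} → row (5,2) (5,2) (2,1) (2,1)
{A/M/Hi} → row (3,5) (5,5) (5,0) (5,0)
{A/M/Mid} → row (5,4) (5,4) (5,0) (5,0)
{A/M/Lo} → row (2,4) (2,4) (5,0) (5,0)
{A/C/Hi} → row (3,5) (5,5) (2,1) (2,1)
{A/C/Mid} → row (5,4) (5,4) (2,1) (2,1)
{A/C/Lo} → row (2,4) (2,4) (2,1) (2,1)
That's 8 distinct rows out of 12 strategies.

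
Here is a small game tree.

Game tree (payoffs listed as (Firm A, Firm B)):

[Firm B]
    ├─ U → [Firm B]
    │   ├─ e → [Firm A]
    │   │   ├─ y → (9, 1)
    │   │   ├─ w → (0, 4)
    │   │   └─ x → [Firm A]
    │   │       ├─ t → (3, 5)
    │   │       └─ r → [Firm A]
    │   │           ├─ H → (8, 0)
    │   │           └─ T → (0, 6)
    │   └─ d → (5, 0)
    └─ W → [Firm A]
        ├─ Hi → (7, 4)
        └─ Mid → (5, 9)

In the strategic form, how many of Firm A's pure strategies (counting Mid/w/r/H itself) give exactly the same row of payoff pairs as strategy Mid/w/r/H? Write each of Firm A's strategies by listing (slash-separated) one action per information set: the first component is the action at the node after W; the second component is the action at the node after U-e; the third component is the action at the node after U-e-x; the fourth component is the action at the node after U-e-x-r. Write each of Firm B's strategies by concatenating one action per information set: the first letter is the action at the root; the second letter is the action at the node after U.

4

Row for Mid/w/r/H (columns Ue, Ud, We, Wd): (0,4) (5,0) (5,9) (5,9).
Under Mid/w/r/H, Firm A's choice at the node after U-e-x and at the node after U-e-x-r can never be reached regardless of what Firm B does, so varying those choices leaves every outcome unchanged.
Holding the reachable choices fixed and varying the unreachable ones freely already gives 2 × 2 = 4 equivalent strategies.
No other strategy reproduces this row, so those 4 are the full class: Mid/w/t/H, Mid/w/t/T, Mid/w/r/H, Mid/w/r/T.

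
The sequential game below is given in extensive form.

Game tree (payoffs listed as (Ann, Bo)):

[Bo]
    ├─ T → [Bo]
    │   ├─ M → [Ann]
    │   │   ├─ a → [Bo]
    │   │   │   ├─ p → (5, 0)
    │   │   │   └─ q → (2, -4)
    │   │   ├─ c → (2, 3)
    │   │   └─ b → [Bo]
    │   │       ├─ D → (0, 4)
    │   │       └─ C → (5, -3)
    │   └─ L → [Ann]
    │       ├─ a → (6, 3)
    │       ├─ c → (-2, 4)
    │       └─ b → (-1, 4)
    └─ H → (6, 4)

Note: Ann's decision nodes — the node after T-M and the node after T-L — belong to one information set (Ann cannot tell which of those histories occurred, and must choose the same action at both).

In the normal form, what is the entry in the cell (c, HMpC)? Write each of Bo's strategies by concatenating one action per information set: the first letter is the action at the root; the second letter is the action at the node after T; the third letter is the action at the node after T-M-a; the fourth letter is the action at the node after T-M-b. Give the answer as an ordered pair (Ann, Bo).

(6, 4)

Trace the play path from the root:
  Bo plays H
→ terminal payoff (6, 4).
(Ann's choice at the information set {T-M, T-L} is never reached on this path, so it doesn't affect the outcome.)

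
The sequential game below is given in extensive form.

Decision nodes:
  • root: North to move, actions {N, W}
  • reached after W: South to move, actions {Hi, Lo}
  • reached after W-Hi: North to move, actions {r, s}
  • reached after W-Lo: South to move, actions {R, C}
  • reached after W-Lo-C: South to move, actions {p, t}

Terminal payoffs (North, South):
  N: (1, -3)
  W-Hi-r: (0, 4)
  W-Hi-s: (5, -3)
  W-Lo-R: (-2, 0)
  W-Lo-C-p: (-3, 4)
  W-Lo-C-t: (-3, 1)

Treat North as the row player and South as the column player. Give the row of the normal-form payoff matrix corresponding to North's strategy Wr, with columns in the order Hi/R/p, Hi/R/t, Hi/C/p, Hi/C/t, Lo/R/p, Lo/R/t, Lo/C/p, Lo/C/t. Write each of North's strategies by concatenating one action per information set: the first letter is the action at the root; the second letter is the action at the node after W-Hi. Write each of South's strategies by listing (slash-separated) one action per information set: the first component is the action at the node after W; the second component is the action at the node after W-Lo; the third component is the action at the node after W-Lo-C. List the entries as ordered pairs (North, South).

vs Hi/R/p: North plays W → South plays Hi at [W] → North plays r at [W-Hi] → (0, 4)
vs Hi/R/t: North plays W → South plays Hi at [W] → North plays r at [W-Hi] → (0, 4)
vs Hi/C/p: North plays W → South plays Hi at [W] → North plays r at [W-Hi] → (0, 4)
vs Hi/C/t: North plays W → South plays Hi at [W] → North plays r at [W-Hi] → (0, 4)
vs Lo/R/p: North plays W → South plays Lo at [W] → South plays R at [W-Lo] → (-2, 0)
vs Lo/R/t: North plays W → South plays Lo at [W] → South plays R at [W-Lo] → (-2, 0)
vs Lo/C/p: North plays W → South plays Lo at [W] → South plays C at [W-Lo] → South plays p at [W-Lo-C] → (-3, 4)
vs Lo/C/t: North plays W → South plays Lo at [W] → South plays C at [W-Lo] → South plays t at [W-Lo-C] → (-3, 1)

(0,4) (0,4) (0,4) (0,4) (-2,0) (-2,0) (-3,4) (-3,1)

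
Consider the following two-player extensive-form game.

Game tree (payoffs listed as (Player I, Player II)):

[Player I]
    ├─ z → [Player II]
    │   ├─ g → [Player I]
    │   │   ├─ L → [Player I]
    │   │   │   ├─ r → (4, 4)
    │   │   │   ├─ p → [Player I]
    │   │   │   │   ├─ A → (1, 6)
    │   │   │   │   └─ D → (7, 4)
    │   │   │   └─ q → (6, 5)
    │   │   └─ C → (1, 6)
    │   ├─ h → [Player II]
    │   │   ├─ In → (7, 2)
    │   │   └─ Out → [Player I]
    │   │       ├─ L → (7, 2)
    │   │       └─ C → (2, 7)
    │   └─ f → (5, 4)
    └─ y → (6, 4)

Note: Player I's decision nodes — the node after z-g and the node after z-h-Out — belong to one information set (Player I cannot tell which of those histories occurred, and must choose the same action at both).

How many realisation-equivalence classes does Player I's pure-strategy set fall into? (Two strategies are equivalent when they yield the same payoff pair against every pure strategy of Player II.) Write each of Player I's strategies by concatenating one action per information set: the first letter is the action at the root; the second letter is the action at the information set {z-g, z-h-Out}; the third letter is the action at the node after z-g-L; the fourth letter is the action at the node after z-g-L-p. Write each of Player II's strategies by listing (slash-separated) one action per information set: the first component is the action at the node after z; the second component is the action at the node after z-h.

Player I has 24 pure strategies: zLrA, zLrD, zLpA, zLpD, zLqA, zLqD, zCrA, zCrD, zCpA, zCpD, zCqA, zCqD, yLrA, yLrD, yLpA, yLpD, yLqA, yLqD, yCrA, yCrD, yCpA, yCpD, yCqA, yCqD. Columns: g/In, g/Out, h/In, h/Out, f/In, f/Out.
{zLrA, zLrD} → row (4,4) (4,4) (7,2) (7,2) (5,4) (5,4)
{zLpA} → row (1,6) (1,6) (7,2) (7,2) (5,4) (5,4)
{zLpD} → row (7,4) (7,4) (7,2) (7,2) (5,4) (5,4)
{zLqA, zLqD} → row (6,5) (6,5) (7,2) (7,2) (5,4) (5,4)
{zCrA, zCrD, zCpA, zCpD, zCqA, zCqD} → row (1,6) (1,6) (7,2) (2,7) (5,4) (5,4)
{yLrA, yLrD, yLpA, yLpD, yLqA, yLqD, yCrA, yCrD, yCpA, yCpD, yCqA, yCqD} → row (6,4) (6,4) (6,4) (6,4) (6,4) (6,4)
That's 6 distinct rows out of 24 strategies.

6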